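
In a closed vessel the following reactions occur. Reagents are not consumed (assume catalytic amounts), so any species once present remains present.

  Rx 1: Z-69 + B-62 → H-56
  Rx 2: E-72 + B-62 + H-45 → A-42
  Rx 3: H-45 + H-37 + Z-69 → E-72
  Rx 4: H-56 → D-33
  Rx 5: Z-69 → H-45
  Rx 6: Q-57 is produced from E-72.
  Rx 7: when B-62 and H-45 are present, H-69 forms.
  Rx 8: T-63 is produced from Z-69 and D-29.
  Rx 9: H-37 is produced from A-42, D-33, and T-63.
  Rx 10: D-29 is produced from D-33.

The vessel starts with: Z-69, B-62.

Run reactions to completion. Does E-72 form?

E-72 would need H-45, H-37, and Z-69 (Rx 3), but H-37 never forms.

No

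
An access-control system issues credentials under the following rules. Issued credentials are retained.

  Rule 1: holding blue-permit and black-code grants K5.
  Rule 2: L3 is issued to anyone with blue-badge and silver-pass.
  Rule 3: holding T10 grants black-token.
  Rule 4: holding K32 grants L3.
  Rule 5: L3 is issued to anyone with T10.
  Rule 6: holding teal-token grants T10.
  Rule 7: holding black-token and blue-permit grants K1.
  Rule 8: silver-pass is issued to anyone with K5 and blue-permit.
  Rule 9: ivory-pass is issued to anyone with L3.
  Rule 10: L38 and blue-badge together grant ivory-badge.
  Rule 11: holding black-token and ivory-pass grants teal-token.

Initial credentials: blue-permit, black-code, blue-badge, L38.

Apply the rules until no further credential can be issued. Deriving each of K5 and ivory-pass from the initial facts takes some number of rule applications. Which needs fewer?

K5: Holding blue-permit and black-code grants K5 (Rule 1). [1 rule application]
ivory-pass: Holding blue-permit and black-code grants K5 (Rule 1). Holding K5 and blue-permit grants silver-pass (Rule 8). Holding blue-badge and silver-pass grants L3 (Rule 2). Holding L3 grants ivory-pass (Rule 9). [4 rule applications]
K5 needs fewer.

K5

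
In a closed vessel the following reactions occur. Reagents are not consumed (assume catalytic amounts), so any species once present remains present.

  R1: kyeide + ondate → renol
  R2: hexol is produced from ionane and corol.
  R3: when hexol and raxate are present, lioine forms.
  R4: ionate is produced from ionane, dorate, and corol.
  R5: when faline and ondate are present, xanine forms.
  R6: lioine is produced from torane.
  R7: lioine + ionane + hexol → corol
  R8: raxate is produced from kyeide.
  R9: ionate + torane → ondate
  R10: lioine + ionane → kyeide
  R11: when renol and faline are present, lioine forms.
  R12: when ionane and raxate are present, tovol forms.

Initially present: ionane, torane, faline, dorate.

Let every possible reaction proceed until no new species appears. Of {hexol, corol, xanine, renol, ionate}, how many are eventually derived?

0

hexol would need ionane and corol (R2), but corol never forms.
corol would need lioine, ionane, and hexol (R7), but hexol never forms.
xanine would need faline and ondate (R5), but ondate never forms.
renol would need kyeide and ondate (R1), but ondate never forms.
ionate would need ionane, dorate, and corol (R4), but corol never forms.
None of the 5 are reached.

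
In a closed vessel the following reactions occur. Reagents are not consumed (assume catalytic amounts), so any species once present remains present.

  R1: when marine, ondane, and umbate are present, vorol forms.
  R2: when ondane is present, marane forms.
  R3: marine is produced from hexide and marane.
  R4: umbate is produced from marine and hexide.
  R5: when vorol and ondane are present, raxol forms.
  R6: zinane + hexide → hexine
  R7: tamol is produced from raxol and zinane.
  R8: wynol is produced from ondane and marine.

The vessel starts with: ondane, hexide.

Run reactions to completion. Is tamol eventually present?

tamol would need raxol and zinane (R7), but zinane never forms.

No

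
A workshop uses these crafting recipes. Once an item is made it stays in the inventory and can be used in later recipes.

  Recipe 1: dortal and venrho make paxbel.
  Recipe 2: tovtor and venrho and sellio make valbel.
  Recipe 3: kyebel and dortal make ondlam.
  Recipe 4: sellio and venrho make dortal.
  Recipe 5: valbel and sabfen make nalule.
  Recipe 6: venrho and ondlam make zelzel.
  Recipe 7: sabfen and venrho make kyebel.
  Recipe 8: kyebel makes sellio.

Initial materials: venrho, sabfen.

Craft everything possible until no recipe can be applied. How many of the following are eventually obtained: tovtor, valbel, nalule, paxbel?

sabfen and venrho → kyebel (Recipe 7).
Using Recipe 8, kyebel makes sellio.
sellio and venrho → dortal (Recipe 4).
Using Recipe 1, dortal and venrho make paxbel.
No rule produces tovtor, and it is not given.
valbel would need tovtor, venrho, and sellio (Recipe 2), but tovtor is never obtained.
nalule would need valbel and sabfen (Recipe 5), but valbel is never obtained.
paxbel: reached.
Reached: paxbel — 1 of the 4.

1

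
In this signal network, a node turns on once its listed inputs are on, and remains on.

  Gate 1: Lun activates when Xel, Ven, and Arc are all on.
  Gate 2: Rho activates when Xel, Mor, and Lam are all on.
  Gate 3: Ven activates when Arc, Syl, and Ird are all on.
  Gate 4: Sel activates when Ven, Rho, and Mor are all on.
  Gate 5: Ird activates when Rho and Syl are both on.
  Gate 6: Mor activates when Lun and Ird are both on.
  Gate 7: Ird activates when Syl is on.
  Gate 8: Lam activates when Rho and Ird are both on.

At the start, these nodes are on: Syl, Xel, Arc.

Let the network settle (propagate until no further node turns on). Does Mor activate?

Yes

Syl is on, so Ird activates (Gate 7).
Arc, Syl, and Ird are on, so Ven activates (Gate 3).
Gate 1: Xel, Ven, and Arc on → Lun on.
Lun and Ird are on, so Mor activates (Gate 6).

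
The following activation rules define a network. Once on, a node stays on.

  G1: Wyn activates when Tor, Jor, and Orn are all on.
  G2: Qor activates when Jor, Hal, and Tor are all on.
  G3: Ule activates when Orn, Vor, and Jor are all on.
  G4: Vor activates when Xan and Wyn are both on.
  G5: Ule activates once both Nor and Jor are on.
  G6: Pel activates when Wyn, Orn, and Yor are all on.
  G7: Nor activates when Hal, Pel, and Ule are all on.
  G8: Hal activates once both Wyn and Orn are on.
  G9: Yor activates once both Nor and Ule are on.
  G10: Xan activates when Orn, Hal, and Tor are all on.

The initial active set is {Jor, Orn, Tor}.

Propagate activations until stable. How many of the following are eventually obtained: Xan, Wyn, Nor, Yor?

G1: Tor, Jor, and Orn on → Wyn on.
Wyn and Orn are on, so Hal activates (G8).
Orn, Hal, and Tor are on, so Xan activates (G10).
Xan: reached.
Wyn: reached.
Nor would need Hal, Pel, and Ule (G7), but Pel never turns on.
Yor would need Nor and Ule (G9), but Nor never turns on.
Reached: Xan and Wyn — 2 of the 4.

2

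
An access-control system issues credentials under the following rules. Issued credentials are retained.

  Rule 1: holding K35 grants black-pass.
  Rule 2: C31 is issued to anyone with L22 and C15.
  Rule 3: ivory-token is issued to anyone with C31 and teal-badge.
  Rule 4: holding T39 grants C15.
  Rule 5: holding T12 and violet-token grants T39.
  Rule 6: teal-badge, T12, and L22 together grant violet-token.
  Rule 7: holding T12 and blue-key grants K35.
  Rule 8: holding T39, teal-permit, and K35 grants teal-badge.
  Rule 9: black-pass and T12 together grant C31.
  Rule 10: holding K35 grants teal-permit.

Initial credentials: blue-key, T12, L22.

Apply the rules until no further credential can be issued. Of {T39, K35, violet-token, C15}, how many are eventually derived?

Holding T12 and blue-key grants K35 (Rule 7).
T39 would need T12 and violet-token (Rule 5), but violet-token is never granted.
K35: reached.
violet-token would need teal-badge, T12, and L22 (Rule 6), but teal-badge is never granted.
C15 would need T39 (Rule 4), but T39 is never granted.
Reached: K35 — 1 of the 4.

1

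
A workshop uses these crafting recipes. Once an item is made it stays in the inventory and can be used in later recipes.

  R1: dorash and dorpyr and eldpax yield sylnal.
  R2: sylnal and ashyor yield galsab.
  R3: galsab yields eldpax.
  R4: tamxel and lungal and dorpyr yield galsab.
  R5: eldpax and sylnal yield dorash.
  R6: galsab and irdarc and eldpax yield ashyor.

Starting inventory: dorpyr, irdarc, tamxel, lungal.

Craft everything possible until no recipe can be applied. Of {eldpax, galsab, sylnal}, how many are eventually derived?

Using R4, tamxel, lungal, and dorpyr make galsab.
galsab → eldpax (R3).
eldpax: reached.
galsab: reached.
sylnal would need dorash, dorpyr, and eldpax (R1), but dorash is never obtained.
Reached: eldpax and galsab — 2 of the 3.

2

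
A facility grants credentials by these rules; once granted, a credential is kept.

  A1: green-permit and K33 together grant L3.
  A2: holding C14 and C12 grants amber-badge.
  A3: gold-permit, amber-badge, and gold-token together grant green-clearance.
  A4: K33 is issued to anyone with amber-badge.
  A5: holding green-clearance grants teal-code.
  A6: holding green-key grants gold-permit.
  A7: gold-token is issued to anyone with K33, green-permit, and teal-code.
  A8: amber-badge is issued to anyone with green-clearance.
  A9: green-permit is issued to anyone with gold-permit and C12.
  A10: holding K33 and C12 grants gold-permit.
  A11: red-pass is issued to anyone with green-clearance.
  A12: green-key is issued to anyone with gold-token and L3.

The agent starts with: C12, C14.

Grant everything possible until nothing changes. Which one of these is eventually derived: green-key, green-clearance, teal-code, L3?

Holding C14 and C12 grants amber-badge (A2).
Holding amber-badge grants K33 (A4).
Holding K33 and C12 grants gold-permit (A10).
Holding gold-permit and C12 grants green-permit (A9).
Holding green-permit and K33 grants L3 (A1).
green-clearance would need gold-permit, amber-badge, and gold-token (A3), but gold-token is never granted. green-key would need gold-token and L3 (A12), but gold-token is never granted. teal-code would need green-clearance (A5), but green-clearance is never granted.

L3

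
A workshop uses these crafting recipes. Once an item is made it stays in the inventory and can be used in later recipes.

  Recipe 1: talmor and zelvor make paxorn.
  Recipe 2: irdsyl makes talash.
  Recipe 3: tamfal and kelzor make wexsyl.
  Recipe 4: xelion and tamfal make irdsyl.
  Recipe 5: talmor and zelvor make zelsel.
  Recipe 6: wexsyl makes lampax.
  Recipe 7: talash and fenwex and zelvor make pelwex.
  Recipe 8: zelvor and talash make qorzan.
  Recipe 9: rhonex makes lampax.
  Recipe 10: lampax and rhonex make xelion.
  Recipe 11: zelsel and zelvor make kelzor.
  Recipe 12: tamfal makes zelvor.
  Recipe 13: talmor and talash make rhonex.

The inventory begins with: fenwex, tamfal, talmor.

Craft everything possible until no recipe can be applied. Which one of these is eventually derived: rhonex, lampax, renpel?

lampax

tamfal → zelvor (Recipe 12).
talmor and zelvor → zelsel (Recipe 5).
zelsel and zelvor → kelzor (Recipe 11).
tamfal and kelzor → wexsyl (Recipe 3).
Using Recipe 6, wexsyl makes lampax.
No rule produces renpel, and it is not given. rhonex would need talmor and talash (Recipe 13), but talash is never obtained.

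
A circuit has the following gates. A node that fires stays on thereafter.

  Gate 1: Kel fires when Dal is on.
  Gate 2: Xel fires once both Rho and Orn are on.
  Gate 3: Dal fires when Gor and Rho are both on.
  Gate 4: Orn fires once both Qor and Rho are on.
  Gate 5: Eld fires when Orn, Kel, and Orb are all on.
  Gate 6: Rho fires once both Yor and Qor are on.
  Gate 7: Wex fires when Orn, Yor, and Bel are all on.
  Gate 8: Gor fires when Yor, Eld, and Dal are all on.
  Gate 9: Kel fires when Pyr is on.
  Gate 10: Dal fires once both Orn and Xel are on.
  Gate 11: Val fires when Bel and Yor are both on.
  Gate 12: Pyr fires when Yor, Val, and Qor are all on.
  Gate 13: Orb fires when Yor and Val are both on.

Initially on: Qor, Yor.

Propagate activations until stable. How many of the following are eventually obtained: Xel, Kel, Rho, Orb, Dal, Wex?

Gate 6: Yor and Qor on → Rho on.
Gate 4: Qor and Rho on → Orn on.
Gate 2: Rho and Orn on → Xel on.
Gate 10: Orn and Xel on → Dal on.
Gate 1: Dal on → Kel on.
Xel: reached.
Kel: reached.
Rho: reached.
Orb would need Yor and Val (Gate 13), but Val never turns on.
Dal: reached.
Wex would need Orn, Yor, and Bel (Gate 7), but Bel never turns on.
Reached: Xel, Kel, Rho, and Dal — 4 of the 6.

4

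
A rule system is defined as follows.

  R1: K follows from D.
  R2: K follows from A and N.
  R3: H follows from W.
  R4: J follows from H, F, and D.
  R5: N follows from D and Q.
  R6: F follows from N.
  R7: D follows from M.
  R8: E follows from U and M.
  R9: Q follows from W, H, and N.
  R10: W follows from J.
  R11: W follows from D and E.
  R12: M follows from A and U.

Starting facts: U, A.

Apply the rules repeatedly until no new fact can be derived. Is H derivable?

Yes

A and U hold, so M follows (R12).
M holds, so D follows (R7).
From U and M, R8 gives E.
D and E hold, so W follows (R11).
W holds, so H follows (R3).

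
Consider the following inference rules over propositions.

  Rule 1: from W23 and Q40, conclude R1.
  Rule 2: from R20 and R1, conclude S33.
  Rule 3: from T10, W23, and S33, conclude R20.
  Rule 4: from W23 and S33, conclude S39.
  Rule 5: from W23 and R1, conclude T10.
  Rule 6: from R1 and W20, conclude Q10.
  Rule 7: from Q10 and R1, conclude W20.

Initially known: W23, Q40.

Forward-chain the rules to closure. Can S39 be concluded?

No

S39 would need W23 and S33 (Rule 4), but S33 is never established.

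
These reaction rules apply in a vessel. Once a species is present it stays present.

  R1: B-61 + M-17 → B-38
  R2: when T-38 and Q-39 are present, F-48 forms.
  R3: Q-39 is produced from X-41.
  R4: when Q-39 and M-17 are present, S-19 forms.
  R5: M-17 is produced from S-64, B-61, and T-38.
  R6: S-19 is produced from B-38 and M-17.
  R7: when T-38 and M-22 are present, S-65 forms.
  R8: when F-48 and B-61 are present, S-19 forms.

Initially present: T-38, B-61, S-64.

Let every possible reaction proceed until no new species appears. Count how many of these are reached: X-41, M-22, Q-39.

0

No rule produces X-41, and it is not given.
No rule produces M-22, and it is not given.
Q-39 would need X-41 (R3), but X-41 never forms.
None of the 3 are reached.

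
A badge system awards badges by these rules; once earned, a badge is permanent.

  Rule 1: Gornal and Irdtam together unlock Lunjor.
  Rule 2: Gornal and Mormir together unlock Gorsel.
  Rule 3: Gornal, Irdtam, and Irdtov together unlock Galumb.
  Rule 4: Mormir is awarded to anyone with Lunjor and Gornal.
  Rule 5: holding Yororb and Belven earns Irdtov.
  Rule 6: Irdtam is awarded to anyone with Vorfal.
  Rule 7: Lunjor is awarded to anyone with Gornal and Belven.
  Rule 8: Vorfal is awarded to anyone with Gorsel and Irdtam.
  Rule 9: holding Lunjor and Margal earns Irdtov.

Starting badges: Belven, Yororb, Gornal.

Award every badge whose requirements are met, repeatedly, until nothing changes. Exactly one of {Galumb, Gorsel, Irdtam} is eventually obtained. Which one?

With Gornal and Belven, Lunjor is earned (Rule 7).
With Lunjor and Gornal, Mormir is earned (Rule 4).
With Gornal and Mormir, Gorsel is earned (Rule 2).
Galumb would need Gornal, Irdtam, and Irdtov (Rule 3), but Irdtam is never earned. Irdtam would need Vorfal (Rule 6), but Vorfal is never earned.

Gorsel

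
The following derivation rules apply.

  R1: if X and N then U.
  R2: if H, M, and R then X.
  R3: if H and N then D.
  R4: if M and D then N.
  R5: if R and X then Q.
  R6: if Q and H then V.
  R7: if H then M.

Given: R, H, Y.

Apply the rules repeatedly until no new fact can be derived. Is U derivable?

No

U would need X and N (R1), but N is never established.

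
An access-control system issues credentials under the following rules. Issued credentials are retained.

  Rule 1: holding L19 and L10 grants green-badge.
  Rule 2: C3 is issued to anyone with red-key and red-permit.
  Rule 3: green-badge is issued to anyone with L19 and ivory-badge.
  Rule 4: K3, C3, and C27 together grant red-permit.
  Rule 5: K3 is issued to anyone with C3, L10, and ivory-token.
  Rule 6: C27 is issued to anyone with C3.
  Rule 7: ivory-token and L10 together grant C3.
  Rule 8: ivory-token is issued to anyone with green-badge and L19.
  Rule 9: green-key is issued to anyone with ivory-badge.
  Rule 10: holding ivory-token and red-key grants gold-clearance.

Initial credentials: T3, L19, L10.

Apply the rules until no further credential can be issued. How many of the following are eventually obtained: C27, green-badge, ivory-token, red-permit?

4

Holding L19 and L10 grants green-badge (Rule 1).
Holding green-badge and L19 grants ivory-token (Rule 8).
Holding ivory-token and L10 grants C3 (Rule 7).
Holding C3, L10, and ivory-token grants K3 (Rule 5).
Holding C3 grants C27 (Rule 6).
Holding K3, C3, and C27 grants red-permit (Rule 4).
C27: reached.
green-badge: reached.
ivory-token: reached.
red-permit: reached.
All 4 are reached.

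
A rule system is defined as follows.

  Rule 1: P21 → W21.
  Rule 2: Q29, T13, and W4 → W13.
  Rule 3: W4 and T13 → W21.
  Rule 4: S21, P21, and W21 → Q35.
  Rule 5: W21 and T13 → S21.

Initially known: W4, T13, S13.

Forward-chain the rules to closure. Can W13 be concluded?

W13 would need Q29, T13, and W4 (Rule 2), but Q29 is never established.

No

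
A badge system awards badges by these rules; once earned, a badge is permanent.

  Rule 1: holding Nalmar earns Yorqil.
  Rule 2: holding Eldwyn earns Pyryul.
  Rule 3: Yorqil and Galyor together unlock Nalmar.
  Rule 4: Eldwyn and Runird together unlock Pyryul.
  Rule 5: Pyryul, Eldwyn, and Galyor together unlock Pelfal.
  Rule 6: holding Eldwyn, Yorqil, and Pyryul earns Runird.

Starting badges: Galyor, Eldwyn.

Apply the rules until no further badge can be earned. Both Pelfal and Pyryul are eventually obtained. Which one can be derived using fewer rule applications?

Pyryul

Pyryul: With Eldwyn, Pyryul is earned (Rule 2). [1 rule application]
Pelfal: With Eldwyn, Pyryul is earned (Rule 2). With Pyryul, Eldwyn, and Galyor, Pelfal is earned (Rule 5). [2 rule applications]
Pyryul needs fewer.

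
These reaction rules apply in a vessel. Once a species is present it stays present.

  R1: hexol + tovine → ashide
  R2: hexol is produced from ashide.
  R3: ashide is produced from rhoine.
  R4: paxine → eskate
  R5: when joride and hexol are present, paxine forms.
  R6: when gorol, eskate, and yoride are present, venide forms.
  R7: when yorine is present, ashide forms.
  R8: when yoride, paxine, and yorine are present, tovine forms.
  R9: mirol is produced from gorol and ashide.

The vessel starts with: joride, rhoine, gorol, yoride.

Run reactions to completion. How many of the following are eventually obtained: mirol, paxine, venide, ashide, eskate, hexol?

rhoine present → ashide forms (R3).
ashide present → hexol forms (R2).
gorol and ashide present → mirol forms (R9).
joride and hexol present → paxine forms (R5).
paxine present → eskate forms (R4).
gorol, eskate, and yoride present → venide forms (R6).
mirol: reached.
paxine: reached.
venide: reached.
ashide: reached.
eskate: reached.
hexol: reached.
All 6 are reached.

6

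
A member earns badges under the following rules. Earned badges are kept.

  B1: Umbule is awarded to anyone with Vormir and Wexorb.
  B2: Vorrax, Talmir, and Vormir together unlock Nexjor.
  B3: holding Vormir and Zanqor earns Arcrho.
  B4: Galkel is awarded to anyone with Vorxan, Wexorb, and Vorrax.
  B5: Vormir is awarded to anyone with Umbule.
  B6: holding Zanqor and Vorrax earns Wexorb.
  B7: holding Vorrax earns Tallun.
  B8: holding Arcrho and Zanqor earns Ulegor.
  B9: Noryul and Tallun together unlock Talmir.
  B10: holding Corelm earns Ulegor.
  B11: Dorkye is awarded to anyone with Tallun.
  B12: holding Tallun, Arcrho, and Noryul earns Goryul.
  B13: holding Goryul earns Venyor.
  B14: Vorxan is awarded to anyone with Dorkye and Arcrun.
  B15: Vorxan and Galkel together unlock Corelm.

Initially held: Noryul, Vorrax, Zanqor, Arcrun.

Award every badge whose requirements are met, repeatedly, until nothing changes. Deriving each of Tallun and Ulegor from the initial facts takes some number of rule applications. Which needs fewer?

Tallun: With Vorrax, Tallun is earned (B7). [1 rule application]
Ulegor: With Zanqor and Vorrax, Wexorb is earned (B6). With Vorrax, Tallun is earned (B7). With Tallun, Dorkye is earned (B11). With Dorkye and Arcrun, Vorxan is earned (B14). With Vorxan, Wexorb, and Vorrax, Galkel is earned (B4). With Vorxan and Galkel, Corelm is earned (B15). With Corelm, Ulegor is earned (B10). [7 rule applications]
Tallun needs fewer.

Tallun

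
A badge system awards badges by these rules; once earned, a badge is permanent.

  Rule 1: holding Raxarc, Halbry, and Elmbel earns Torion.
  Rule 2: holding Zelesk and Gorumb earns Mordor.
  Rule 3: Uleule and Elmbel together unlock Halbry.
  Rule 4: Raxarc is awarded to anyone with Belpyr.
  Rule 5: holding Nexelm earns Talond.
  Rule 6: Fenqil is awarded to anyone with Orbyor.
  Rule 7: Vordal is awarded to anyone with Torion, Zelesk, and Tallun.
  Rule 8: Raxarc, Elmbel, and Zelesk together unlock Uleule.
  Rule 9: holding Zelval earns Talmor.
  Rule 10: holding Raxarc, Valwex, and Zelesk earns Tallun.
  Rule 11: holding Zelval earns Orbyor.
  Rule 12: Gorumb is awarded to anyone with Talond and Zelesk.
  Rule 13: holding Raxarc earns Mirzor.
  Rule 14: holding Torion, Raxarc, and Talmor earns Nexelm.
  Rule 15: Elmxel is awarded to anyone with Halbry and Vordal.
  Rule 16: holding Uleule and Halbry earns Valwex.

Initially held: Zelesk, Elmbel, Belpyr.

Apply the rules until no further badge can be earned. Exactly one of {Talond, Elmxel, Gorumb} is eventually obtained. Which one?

With Belpyr, Raxarc is earned (Rule 4).
With Raxarc, Elmbel, and Zelesk, Uleule is earned (Rule 8).
With Uleule and Elmbel, Halbry is earned (Rule 3).
With Uleule and Halbry, Valwex is earned (Rule 16).
With Raxarc, Halbry, and Elmbel, Torion is earned (Rule 1).
With Raxarc, Valwex, and Zelesk, Tallun is earned (Rule 10).
With Torion, Zelesk, and Tallun, Vordal is earned (Rule 7).
With Halbry and Vordal, Elmxel is earned (Rule 15).
Gorumb would need Talond and Zelesk (Rule 12), but Talond is never earned. Talond would need Nexelm (Rule 5), but Nexelm is never earned.

Elmxel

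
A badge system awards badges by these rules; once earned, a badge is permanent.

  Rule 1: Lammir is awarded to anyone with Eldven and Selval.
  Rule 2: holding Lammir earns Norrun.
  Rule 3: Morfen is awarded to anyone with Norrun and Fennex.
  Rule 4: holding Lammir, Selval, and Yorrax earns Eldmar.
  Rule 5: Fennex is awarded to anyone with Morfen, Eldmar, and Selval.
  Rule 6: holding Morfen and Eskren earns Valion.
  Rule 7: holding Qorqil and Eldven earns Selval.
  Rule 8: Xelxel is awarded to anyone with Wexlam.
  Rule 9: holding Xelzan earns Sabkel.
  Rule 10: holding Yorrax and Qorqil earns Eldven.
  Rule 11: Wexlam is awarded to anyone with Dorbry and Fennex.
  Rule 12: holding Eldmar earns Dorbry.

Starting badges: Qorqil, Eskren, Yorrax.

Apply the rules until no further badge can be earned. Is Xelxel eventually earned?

Xelxel would need Wexlam (Rule 8), but Wexlam is never earned.

No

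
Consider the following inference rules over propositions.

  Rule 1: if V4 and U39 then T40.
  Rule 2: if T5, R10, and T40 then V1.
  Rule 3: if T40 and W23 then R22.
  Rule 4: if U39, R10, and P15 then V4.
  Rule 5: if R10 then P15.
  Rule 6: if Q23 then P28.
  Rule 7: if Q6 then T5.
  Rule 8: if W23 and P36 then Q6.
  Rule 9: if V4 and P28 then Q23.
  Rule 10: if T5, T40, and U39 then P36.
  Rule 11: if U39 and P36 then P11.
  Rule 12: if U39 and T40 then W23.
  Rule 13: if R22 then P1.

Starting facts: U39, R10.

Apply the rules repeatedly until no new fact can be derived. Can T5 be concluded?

No

T5 would need Q6 (Rule 7), but Q6 is never established.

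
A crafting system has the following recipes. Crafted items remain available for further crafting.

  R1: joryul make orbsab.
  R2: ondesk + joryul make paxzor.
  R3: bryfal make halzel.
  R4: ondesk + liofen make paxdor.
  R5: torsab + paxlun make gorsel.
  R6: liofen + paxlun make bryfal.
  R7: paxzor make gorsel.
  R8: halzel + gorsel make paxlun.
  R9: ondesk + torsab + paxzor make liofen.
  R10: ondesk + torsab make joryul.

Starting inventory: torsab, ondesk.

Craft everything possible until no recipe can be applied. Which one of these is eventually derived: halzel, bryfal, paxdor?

paxdor

Using R10, ondesk and torsab make joryul.
ondesk + joryul → paxzor (R2).
ondesk + torsab + paxzor → liofen (R9).
Using R4, ondesk and liofen make paxdor.
bryfal would need liofen and paxlun (R6), but paxlun is never obtained. halzel would need bryfal (R3), but bryfal is never obtained.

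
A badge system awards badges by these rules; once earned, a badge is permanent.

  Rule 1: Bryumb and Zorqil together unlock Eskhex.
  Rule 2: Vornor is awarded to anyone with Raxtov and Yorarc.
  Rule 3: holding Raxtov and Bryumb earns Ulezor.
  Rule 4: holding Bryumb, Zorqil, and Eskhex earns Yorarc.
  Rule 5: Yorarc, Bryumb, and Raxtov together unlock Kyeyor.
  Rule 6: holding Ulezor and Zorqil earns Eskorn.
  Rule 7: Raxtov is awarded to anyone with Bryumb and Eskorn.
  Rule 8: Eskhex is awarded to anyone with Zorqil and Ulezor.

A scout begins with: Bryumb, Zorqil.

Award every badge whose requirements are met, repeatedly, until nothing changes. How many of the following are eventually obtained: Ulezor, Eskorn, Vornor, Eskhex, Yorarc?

With Bryumb and Zorqil, Eskhex is earned (Rule 1).
With Bryumb, Zorqil, and Eskhex, Yorarc is earned (Rule 4).
Ulezor would need Raxtov and Bryumb (Rule 3), but Raxtov is never earned.
Eskorn would need Ulezor and Zorqil (Rule 6), but Ulezor is never earned.
Vornor would need Raxtov and Yorarc (Rule 2), but Raxtov is never earned.
Eskhex: reached.
Yorarc: reached.
Reached: Eskhex and Yorarc — 2 of the 5.

2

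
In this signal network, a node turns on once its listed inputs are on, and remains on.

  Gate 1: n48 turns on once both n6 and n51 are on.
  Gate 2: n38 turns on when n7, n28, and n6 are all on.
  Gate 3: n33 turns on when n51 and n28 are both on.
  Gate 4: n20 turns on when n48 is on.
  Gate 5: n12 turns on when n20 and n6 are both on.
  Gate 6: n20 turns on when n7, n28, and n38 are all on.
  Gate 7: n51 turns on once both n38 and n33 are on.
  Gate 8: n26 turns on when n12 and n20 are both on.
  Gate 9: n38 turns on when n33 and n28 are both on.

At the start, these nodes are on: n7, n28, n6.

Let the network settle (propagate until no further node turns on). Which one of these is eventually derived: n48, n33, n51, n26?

Gate 2: n7, n28, and n6 on → n38 on.
Gate 6: n7, n28, and n38 on → n20 on.
Gate 5: n20 and n6 on → n12 on.
Gate 8: n12 and n20 on → n26 on.
n51 would need n38 and n33 (Gate 7), but n33 never turns on. n33 would need n51 and n28 (Gate 3), but n51 never turns on. n48 would need n6 and n51 (Gate 1), but n51 never turns on.

n26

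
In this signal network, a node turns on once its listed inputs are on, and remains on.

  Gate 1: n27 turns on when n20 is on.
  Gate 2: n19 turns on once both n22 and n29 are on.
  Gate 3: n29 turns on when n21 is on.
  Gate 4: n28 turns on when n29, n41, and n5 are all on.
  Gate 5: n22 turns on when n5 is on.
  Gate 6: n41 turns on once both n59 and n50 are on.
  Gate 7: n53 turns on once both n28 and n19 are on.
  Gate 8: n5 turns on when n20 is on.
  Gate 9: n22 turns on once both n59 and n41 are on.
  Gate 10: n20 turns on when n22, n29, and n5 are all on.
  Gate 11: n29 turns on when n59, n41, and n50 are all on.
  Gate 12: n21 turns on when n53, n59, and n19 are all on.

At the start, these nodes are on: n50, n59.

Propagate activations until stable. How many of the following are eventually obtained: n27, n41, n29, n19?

3

n59 and n50 are on, so n41 turns on (Gate 6).
n59, n41, and n50 are on, so n29 turns on (Gate 11).
Gate 9: n59 and n41 on → n22 on.
Gate 2: n22 and n29 on → n19 on.
n27 would need n20 (Gate 1), but n20 never turns on.
n41: reached.
n29: reached.
n19: reached.
Reached: n41, n29, and n19 — 3 of the 4.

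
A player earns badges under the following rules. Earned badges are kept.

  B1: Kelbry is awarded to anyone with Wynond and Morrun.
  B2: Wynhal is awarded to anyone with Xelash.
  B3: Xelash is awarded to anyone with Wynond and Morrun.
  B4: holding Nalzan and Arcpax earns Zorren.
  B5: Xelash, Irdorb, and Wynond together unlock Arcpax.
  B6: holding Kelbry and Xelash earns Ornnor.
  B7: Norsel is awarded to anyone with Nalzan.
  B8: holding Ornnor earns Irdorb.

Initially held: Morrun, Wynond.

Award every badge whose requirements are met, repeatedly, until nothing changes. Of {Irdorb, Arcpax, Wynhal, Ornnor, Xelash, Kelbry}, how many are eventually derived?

With Wynond and Morrun, Kelbry is earned (B1).
With Wynond and Morrun, Xelash is earned (B3).
With Kelbry and Xelash, Ornnor is earned (B6).
With Xelash, Wynhal is earned (B2).
With Ornnor, Irdorb is earned (B8).
With Xelash, Irdorb, and Wynond, Arcpax is earned (B5).
Irdorb: reached.
Arcpax: reached.
Wynhal: reached.
Ornnor: reached.
Xelash: reached.
Kelbry: reached.
All 6 are reached.

6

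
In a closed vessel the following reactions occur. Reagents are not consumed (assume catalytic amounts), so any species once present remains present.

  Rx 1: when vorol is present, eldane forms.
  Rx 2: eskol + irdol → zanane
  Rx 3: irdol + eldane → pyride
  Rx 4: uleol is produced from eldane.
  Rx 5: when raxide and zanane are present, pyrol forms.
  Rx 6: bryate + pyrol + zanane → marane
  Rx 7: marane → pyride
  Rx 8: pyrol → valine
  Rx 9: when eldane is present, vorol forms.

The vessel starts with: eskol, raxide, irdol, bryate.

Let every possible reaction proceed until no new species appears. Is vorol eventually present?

vorol would need eldane (Rx 9), but eldane never forms.

No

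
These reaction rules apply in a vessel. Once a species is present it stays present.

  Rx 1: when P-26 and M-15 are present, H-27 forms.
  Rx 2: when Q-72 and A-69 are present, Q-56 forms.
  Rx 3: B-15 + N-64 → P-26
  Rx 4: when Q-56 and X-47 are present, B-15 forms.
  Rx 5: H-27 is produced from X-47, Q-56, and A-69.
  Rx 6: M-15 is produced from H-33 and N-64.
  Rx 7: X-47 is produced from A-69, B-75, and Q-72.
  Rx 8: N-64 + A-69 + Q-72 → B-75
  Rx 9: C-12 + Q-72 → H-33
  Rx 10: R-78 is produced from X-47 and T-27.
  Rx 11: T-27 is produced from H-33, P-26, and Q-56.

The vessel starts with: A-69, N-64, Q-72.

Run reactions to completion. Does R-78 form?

R-78 would need X-47 and T-27 (Rx 10), but T-27 never forms.

No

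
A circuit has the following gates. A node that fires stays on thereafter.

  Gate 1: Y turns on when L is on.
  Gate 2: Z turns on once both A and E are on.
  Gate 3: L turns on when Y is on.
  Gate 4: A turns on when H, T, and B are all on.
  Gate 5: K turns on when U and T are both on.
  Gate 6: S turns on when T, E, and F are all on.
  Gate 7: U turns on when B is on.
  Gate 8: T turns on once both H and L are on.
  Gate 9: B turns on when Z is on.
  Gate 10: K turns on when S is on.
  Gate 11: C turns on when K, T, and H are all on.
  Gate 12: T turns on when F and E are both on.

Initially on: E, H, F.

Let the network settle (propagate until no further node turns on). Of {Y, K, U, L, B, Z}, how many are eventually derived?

F and E are on, so T turns on (Gate 12).
T, E, and F are on, so S turns on (Gate 6).
S is on, so K turns on (Gate 10).
Y would need L (Gate 1), but L never turns on.
K: reached.
U would need B (Gate 7), but B never turns on.
L would need Y (Gate 3), but Y never turns on.
B would need Z (Gate 9), but Z never turns on.
Z would need A and E (Gate 2), but A never turns on.
Reached: K — 1 of the 6.

1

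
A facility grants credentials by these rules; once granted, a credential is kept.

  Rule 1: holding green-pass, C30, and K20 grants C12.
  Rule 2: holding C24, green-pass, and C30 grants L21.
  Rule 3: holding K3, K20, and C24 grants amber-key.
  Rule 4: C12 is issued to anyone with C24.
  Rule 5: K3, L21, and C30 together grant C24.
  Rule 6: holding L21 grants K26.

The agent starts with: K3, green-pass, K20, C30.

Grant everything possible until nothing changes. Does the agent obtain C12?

Yes

Holding green-pass, C30, and K20 grants C12 (Rule 1).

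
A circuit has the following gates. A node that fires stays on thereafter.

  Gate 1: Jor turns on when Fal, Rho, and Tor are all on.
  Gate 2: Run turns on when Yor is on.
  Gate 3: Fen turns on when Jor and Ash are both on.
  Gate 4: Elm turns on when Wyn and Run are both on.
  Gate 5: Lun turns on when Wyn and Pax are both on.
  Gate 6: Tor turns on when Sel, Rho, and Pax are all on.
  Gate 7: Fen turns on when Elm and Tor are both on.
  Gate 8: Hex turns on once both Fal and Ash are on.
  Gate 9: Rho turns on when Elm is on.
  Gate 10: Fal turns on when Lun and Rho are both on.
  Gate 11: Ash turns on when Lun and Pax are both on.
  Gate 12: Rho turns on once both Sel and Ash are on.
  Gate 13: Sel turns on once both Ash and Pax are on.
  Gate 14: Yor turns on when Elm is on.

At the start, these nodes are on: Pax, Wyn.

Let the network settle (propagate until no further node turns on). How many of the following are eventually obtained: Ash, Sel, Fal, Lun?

Wyn and Pax are on, so Lun turns on (Gate 5).
Gate 11: Lun and Pax on → Ash on.
Gate 13: Ash and Pax on → Sel on.
Sel and Ash are on, so Rho turns on (Gate 12).
Lun and Rho are on, so Fal turns on (Gate 10).
Ash: reached.
Sel: reached.
Fal: reached.
Lun: reached.
All 4 are reached.

4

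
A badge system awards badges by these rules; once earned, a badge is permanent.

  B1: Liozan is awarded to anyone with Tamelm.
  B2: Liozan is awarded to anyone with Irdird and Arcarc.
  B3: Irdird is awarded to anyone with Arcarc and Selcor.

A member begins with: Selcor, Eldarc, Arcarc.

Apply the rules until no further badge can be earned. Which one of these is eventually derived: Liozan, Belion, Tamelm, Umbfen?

With Arcarc and Selcor, Irdird is earned (B3).
With Irdird and Arcarc, Liozan is earned (B2).
No rule produces Belion, and it is not given. No rule produces Tamelm, and it is not given. No rule produces Umbfen, and it is not given.

Liozan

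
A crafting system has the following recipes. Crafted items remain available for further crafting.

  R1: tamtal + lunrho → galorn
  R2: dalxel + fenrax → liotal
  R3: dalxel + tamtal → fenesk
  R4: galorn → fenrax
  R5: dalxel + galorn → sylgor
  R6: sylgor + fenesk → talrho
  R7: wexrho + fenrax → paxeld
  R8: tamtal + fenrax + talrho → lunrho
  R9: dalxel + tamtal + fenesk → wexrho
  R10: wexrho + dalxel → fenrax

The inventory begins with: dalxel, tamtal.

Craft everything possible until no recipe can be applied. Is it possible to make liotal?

Yes

Using R3, dalxel and tamtal make fenesk.
Using R9, dalxel, tamtal, and fenesk make wexrho.
Using R10, wexrho and dalxel make fenrax.
Using R2, dalxel and fenrax make liotal.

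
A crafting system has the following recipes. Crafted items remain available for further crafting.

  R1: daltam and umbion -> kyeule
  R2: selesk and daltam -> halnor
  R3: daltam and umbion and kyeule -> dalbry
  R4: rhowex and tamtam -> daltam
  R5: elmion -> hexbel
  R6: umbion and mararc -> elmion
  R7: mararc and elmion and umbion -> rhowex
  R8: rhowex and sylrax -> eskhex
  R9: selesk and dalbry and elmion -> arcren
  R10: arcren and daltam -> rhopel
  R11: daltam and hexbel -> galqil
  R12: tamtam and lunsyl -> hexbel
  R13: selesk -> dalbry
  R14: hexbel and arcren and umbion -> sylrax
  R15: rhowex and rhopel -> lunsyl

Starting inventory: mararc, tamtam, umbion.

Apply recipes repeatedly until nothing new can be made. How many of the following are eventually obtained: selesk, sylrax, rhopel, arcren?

No rule produces selesk, and it is not given.
sylrax would need hexbel, arcren, and umbion (R14), but arcren is never obtained.
rhopel would need arcren and daltam (R10), but arcren is never obtained.
arcren would need selesk, dalbry, and elmion (R9), but selesk is never obtained.
None of the 4 are reached.

0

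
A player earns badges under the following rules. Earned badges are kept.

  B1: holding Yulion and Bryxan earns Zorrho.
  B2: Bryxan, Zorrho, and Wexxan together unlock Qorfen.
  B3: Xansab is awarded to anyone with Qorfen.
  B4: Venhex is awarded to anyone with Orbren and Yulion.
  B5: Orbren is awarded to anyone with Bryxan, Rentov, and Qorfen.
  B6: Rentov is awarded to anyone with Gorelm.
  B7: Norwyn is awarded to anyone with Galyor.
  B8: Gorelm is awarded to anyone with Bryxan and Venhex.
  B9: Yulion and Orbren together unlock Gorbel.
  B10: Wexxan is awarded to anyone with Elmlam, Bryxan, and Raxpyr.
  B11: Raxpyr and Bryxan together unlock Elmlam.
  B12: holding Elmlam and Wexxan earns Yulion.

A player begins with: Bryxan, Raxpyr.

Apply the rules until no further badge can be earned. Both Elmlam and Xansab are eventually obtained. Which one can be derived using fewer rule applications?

Elmlam

Elmlam: With Raxpyr and Bryxan, Elmlam is earned (B11). [1 rule application]
Xansab: With Raxpyr and Bryxan, Elmlam is earned (B11). With Elmlam, Bryxan, and Raxpyr, Wexxan is earned (B10). With Elmlam and Wexxan, Yulion is earned (B12). With Yulion and Bryxan, Zorrho is earned (B1). With Bryxan, Zorrho, and Wexxan, Qorfen is earned (B2). With Qorfen, Xansab is earned (B3). [6 rule applications]
Elmlam needs fewer.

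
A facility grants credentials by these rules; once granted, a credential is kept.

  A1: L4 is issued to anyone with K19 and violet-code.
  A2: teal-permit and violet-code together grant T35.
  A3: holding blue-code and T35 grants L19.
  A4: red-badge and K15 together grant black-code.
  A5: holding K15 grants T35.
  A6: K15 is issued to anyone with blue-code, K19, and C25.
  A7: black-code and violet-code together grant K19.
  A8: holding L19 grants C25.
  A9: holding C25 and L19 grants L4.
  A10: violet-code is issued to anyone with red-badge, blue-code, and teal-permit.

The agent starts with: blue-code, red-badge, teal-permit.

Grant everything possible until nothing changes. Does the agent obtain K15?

No

K15 would need blue-code, K19, and C25 (A6), but K19 is never granted.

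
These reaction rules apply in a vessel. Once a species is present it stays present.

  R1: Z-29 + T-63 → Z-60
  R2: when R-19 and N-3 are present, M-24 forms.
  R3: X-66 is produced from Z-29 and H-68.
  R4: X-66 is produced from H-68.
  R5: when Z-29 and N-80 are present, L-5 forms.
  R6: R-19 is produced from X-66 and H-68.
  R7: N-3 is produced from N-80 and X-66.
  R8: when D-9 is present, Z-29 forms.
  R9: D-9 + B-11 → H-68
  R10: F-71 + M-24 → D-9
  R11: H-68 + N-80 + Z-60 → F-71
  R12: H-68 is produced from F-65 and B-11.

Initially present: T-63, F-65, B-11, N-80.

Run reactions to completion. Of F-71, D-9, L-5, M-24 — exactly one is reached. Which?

M-24

F-65 and B-11 present → H-68 forms (R12).
H-68 present → X-66 forms (R4).
N-80 and X-66 present → N-3 forms (R7).
X-66 and H-68 present → R-19 forms (R6).
R-19 and N-3 present → M-24 forms (R2).
F-71 would need H-68, N-80, and Z-60 (R11), but Z-60 never forms. L-5 would need Z-29 and N-80 (R5), but Z-29 never forms. D-9 would need F-71 and M-24 (R10), but F-71 never forms.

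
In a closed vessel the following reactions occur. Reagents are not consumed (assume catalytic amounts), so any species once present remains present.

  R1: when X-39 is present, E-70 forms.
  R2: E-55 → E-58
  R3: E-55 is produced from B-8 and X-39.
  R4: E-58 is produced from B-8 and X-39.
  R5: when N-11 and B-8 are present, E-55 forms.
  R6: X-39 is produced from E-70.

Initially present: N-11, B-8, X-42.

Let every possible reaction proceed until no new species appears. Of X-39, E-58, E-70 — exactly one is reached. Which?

E-58

N-11 and B-8 present → E-55 forms (R5).
E-55 present → E-58 forms (R2).
E-70 would need X-39 (R1), but X-39 never forms. X-39 would need E-70 (R6), but E-70 never forms.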